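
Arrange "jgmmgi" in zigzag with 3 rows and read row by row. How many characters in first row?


Zigzag "jgmmgi" into 3 rows:
Placing characters:
  'j' => row 0
  'g' => row 1
  'm' => row 2
  'm' => row 1
  'g' => row 0
  'i' => row 1
Rows:
  Row 0: "jg"
  Row 1: "gmi"
  Row 2: "m"
First row length: 2

2


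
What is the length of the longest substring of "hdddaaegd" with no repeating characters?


Input: "hdddaaegd"
Sliding window (track last position of each char):
  Position 0 ('h'): window [0,0] length 1 -- new best
  Position 1 ('d'): window [0,1] length 2 -- new best
  Position 2 ('d'): repeat (last at 1), move window start to 2
  Position 2 ('d'): window [2,2] length 1
  Position 3 ('d'): repeat (last at 2), move window start to 3
  Position 3 ('d'): window [3,3] length 1
  Position 4 ('a'): window [3,4] length 2
  Position 5 ('a'): repeat (last at 4), move window start to 5
  Position 5 ('a'): window [5,5] length 1
  Position 6 ('e'): window [5,6] length 2
  Position 7 ('g'): window [5,7] length 3 -- new best
  Position 8 ('d'): window [5,8] length 4 -- new best
Longest substring with no repeats: "aegd" with length 4

4


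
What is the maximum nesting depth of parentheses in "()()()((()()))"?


Input: "()()()((()()))"
Tracking depth:
  Position 0 '(': depth becomes 1
  Position 1 ')': depth becomes 0
  Position 2 '(': depth becomes 1
  Position 3 ')': depth becomes 0
  Position 4 '(': depth becomes 1
  Position 5 ')': depth becomes 0
  Position 6 '(': depth becomes 1
  Position 7 '(': depth becomes 2
  Position 8 '(': depth becomes 3
  Position 9 ')': depth becomes 2
  Position 10 '(': depth becomes 3
  Position 11 ')': depth becomes 2
  Position 12 ')': depth becomes 1
  Position 13 ')': depth becomes 0
Maximum depth reached: 3

3


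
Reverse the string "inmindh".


Input: inmindh
Reading characters right to left:
  Position 6: 'h'
  Position 5: 'd'
  Position 4: 'n'
  Position 3: 'i'
  Position 2: 'm'
  Position 1: 'n'
  Position 0: 'i'
Reversed: hdnimni

hdnimni


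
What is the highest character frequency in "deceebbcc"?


Input: deceebbcc
Character counts:
  'b': 2
  'c': 3
  'd': 1
  'e': 3
Maximum frequency: 3

3


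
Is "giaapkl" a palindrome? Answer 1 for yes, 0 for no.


Input: giaapkl
Reversed: lkpaaig
  Compare pos 0 ('g') with pos 6 ('l'): MISMATCH
  Compare pos 1 ('i') with pos 5 ('k'): MISMATCH
  Compare pos 2 ('a') with pos 4 ('p'): MISMATCH
Result: not a palindrome

0


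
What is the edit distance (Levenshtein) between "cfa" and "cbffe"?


Computing edit distance: "cfa" -> "cbffe"
DP table:
           c    b    f    f    e
      0    1    2    3    4    5
  c   1    0    1    2    3    4
  f   2    1    1    1    2    3
  a   3    2    2    2    2    3
Edit distance = dp[3][5] = 3

3


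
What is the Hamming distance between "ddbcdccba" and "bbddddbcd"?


Comparing "ddbcdccba" and "bbddddbcd" position by position:
  Position 0: 'd' vs 'b' => differ
  Position 1: 'd' vs 'b' => differ
  Position 2: 'b' vs 'd' => differ
  Position 3: 'c' vs 'd' => differ
  Position 4: 'd' vs 'd' => same
  Position 5: 'c' vs 'd' => differ
  Position 6: 'c' vs 'b' => differ
  Position 7: 'b' vs 'c' => differ
  Position 8: 'a' vs 'd' => differ
Total differences (Hamming distance): 8

8


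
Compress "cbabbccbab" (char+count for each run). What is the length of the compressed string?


Input: cbabbccbab
Runs:
  'c' x 1 => "c1"
  'b' x 1 => "b1"
  'a' x 1 => "a1"
  'b' x 2 => "b2"
  'c' x 2 => "c2"
  'b' x 1 => "b1"
  'a' x 1 => "a1"
  'b' x 1 => "b1"
Compressed: "c1b1a1b2c2b1a1b1"
Compressed length: 16

16


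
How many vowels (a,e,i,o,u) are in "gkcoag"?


Input: gkcoag
Checking each character:
  'g' at position 0: consonant
  'k' at position 1: consonant
  'c' at position 2: consonant
  'o' at position 3: vowel (running total: 1)
  'a' at position 4: vowel (running total: 2)
  'g' at position 5: consonant
Total vowels: 2

2


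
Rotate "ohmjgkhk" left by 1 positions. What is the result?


Input: "ohmjgkhk", rotate left by 1
First 1 characters: "o"
Remaining characters: "hmjgkhk"
Concatenate remaining + first: "hmjgkhk" + "o" = "hmjgkhko"

hmjgkhko


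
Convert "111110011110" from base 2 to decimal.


Input: "111110011110" in base 2
Positional expansion:
  Digit '1' (value 1) x 2^11 = 2048
  Digit '1' (value 1) x 2^10 = 1024
  Digit '1' (value 1) x 2^9 = 512
  Digit '1' (value 1) x 2^8 = 256
  Digit '1' (value 1) x 2^7 = 128
  Digit '0' (value 0) x 2^6 = 0
  Digit '0' (value 0) x 2^5 = 0
  Digit '1' (value 1) x 2^4 = 16
  Digit '1' (value 1) x 2^3 = 8
  Digit '1' (value 1) x 2^2 = 4
  Digit '1' (value 1) x 2^1 = 2
  Digit '0' (value 0) x 2^0 = 0
Sum = 3998

3998


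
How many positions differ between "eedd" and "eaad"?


Comparing "eedd" and "eaad" position by position:
  Position 0: 'e' vs 'e' => same
  Position 1: 'e' vs 'a' => DIFFER
  Position 2: 'd' vs 'a' => DIFFER
  Position 3: 'd' vs 'd' => same
Positions that differ: 2

2


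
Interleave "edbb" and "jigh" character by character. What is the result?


Interleaving "edbb" and "jigh":
  Position 0: 'e' from first, 'j' from second => "ej"
  Position 1: 'd' from first, 'i' from second => "di"
  Position 2: 'b' from first, 'g' from second => "bg"
  Position 3: 'b' from first, 'h' from second => "bh"
Result: ejdibgbh

ejdibgbh


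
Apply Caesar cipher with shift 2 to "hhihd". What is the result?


Caesar cipher: shift "hhihd" by 2
  'h' (pos 7) + 2 = pos 9 = 'j'
  'h' (pos 7) + 2 = pos 9 = 'j'
  'i' (pos 8) + 2 = pos 10 = 'k'
  'h' (pos 7) + 2 = pos 9 = 'j'
  'd' (pos 3) + 2 = pos 5 = 'f'
Result: jjkjf

jjkjf


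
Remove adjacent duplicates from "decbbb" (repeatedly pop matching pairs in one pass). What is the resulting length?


Input: decbbb
Stack-based adjacent duplicate removal:
  Read 'd': push. Stack: d
  Read 'e': push. Stack: de
  Read 'c': push. Stack: dec
  Read 'b': push. Stack: decb
  Read 'b': matches stack top 'b' => pop. Stack: dec
  Read 'b': push. Stack: decb
Final stack: "decb" (length 4)

4


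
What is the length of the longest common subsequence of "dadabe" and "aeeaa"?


LCS of "dadabe" and "aeeaa"
DP table:
           a    e    e    a    a
      0    0    0    0    0    0
  d   0    0    0    0    0    0
  a   0    1    1    1    1    1
  d   0    1    1    1    1    1
  a   0    1    1    1    2    2
  b   0    1    1    1    2    2
  e   0    1    2    2    2    2
LCS length = dp[6][5] = 2

2


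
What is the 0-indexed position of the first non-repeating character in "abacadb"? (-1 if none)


Input: abacadb
Character frequencies:
  'a': 3
  'b': 2
  'c': 1
  'd': 1
Scanning left to right for freq == 1:
  Position 0 ('a'): freq=3, skip
  Position 1 ('b'): freq=2, skip
  Position 2 ('a'): freq=3, skip
  Position 3 ('c'): unique! => answer = 3

3


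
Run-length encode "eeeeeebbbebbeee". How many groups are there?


Input: eeeeeebbbebbeee
Scanning for consecutive runs:
  Group 1: 'e' x 6 (positions 0-5)
  Group 2: 'b' x 3 (positions 6-8)
  Group 3: 'e' x 1 (positions 9-9)
  Group 4: 'b' x 2 (positions 10-11)
  Group 5: 'e' x 3 (positions 12-14)
Total groups: 5

5


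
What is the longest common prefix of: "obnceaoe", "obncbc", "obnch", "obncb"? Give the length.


Words: obnceaoe, obncbc, obnch, obncb
  Position 0: all 'o' => match
  Position 1: all 'b' => match
  Position 2: all 'n' => match
  Position 3: all 'c' => match
  Position 4: ('e', 'b', 'h', 'b') => mismatch, stop
LCP = "obnc" (length 4)

4


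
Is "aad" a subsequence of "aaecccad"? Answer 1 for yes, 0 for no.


Check if "aad" is a subsequence of "aaecccad"
Greedy scan:
  Position 0 ('a'): matches sub[0] = 'a'
  Position 1 ('a'): matches sub[1] = 'a'
  Position 2 ('e'): no match needed
  Position 3 ('c'): no match needed
  Position 4 ('c'): no match needed
  Position 5 ('c'): no match needed
  Position 6 ('a'): no match needed
  Position 7 ('d'): matches sub[2] = 'd'
All 3 characters matched => is a subsequence

1


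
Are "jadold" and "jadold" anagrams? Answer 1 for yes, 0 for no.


Strings: "jadold", "jadold"
Sorted first:  addjlo
Sorted second: addjlo
Sorted forms match => anagrams

1


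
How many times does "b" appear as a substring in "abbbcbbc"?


Searching for "b" in "abbbcbbc"
Scanning each position:
  Position 0: "a" => no
  Position 1: "b" => MATCH
  Position 2: "b" => MATCH
  Position 3: "b" => MATCH
  Position 4: "c" => no
  Position 5: "b" => MATCH
  Position 6: "b" => MATCH
  Position 7: "c" => no
Total occurrences: 5

5


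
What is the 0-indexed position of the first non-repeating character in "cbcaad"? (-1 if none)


Input: cbcaad
Character frequencies:
  'a': 2
  'b': 1
  'c': 2
  'd': 1
Scanning left to right for freq == 1:
  Position 0 ('c'): freq=2, skip
  Position 1 ('b'): unique! => answer = 1

1


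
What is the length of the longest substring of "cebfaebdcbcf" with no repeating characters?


Input: "cebfaebdcbcf"
Sliding window (track last position of each char):
  Position 0 ('c'): window [0,0] length 1 -- new best
  Position 1 ('e'): window [0,1] length 2 -- new best
  Position 2 ('b'): window [0,2] length 3 -- new best
  Position 3 ('f'): window [0,3] length 4 -- new best
  Position 4 ('a'): window [0,4] length 5 -- new best
  Position 5 ('e'): repeat (last at 1), move window start to 2
  Position 5 ('e'): window [2,5] length 4
  Position 6 ('b'): repeat (last at 2), move window start to 3
  Position 6 ('b'): window [3,6] length 4
  Position 7 ('d'): window [3,7] length 5
  Position 8 ('c'): window [3,8] length 6 -- new best
  Position 9 ('b'): repeat (last at 6), move window start to 7
  Position 9 ('b'): window [7,9] length 3
  Position 10 ('c'): repeat (last at 8), move window start to 9
  Position 10 ('c'): window [9,10] length 2
  Position 11 ('f'): window [9,11] length 3
Longest substring with no repeats: "faebdc" with length 6

6


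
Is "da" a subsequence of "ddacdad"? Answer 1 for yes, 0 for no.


Check if "da" is a subsequence of "ddacdad"
Greedy scan:
  Position 0 ('d'): matches sub[0] = 'd'
  Position 1 ('d'): no match needed
  Position 2 ('a'): matches sub[1] = 'a'
  Position 3 ('c'): no match needed
  Position 4 ('d'): no match needed
  Position 5 ('a'): no match needed
  Position 6 ('d'): no match needed
All 2 characters matched => is a subsequence

1


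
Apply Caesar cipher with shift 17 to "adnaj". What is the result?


Caesar cipher: shift "adnaj" by 17
  'a' (pos 0) + 17 = pos 17 = 'r'
  'd' (pos 3) + 17 = pos 20 = 'u'
  'n' (pos 13) + 17 = pos 4 = 'e'
  'a' (pos 0) + 17 = pos 17 = 'r'
  'j' (pos 9) + 17 = pos 0 = 'a'
Result: ruera

ruera


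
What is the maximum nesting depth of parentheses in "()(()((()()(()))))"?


Input: "()(()((()()(()))))"
Tracking depth:
  Position 0 '(': depth becomes 1
  Position 1 ')': depth becomes 0
  Position 2 '(': depth becomes 1
  Position 3 '(': depth becomes 2
  Position 4 ')': depth becomes 1
  Position 5 '(': depth becomes 2
  Position 6 '(': depth becomes 3
  Position 7 '(': depth becomes 4
  Position 8 ')': depth becomes 3
  Position 9 '(': depth becomes 4
  Position 10 ')': depth becomes 3
  Position 11 '(': depth becomes 4
  Position 12 '(': depth becomes 5
  Position 13 ')': depth becomes 4
  Position 14 ')': depth becomes 3
  Position 15 ')': depth becomes 2
  Position 16 ')': depth becomes 1
  Position 17 ')': depth becomes 0
Maximum depth reached: 5

5


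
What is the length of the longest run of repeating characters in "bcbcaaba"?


Input: "bcbcaaba"
Scanning for longest run:
  Position 1 ('c'): new char, reset run to 1
  Position 2 ('b'): new char, reset run to 1
  Position 3 ('c'): new char, reset run to 1
  Position 4 ('a'): new char, reset run to 1
  Position 5 ('a'): continues run of 'a', length=2
  Position 6 ('b'): new char, reset run to 1
  Position 7 ('a'): new char, reset run to 1
Longest run: 'a' with length 2

2


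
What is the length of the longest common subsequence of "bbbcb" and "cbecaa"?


LCS of "bbbcb" and "cbecaa"
DP table:
           c    b    e    c    a    a
      0    0    0    0    0    0    0
  b   0    0    1    1    1    1    1
  b   0    0    1    1    1    1    1
  b   0    0    1    1    1    1    1
  c   0    1    1    1    2    2    2
  b   0    1    2    2    2    2    2
LCS length = dp[5][6] = 2

2


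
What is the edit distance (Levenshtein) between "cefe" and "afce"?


Computing edit distance: "cefe" -> "afce"
DP table:
           a    f    c    e
      0    1    2    3    4
  c   1    1    2    2    3
  e   2    2    2    3    2
  f   3    3    2    3    3
  e   4    4    3    3    3
Edit distance = dp[4][4] = 3

3


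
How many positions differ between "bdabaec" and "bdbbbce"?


Comparing "bdabaec" and "bdbbbce" position by position:
  Position 0: 'b' vs 'b' => same
  Position 1: 'd' vs 'd' => same
  Position 2: 'a' vs 'b' => DIFFER
  Position 3: 'b' vs 'b' => same
  Position 4: 'a' vs 'b' => DIFFER
  Position 5: 'e' vs 'c' => DIFFER
  Position 6: 'c' vs 'e' => DIFFER
Positions that differ: 4

4


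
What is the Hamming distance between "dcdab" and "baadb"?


Comparing "dcdab" and "baadb" position by position:
  Position 0: 'd' vs 'b' => differ
  Position 1: 'c' vs 'a' => differ
  Position 2: 'd' vs 'a' => differ
  Position 3: 'a' vs 'd' => differ
  Position 4: 'b' vs 'b' => same
Total differences (Hamming distance): 4

4


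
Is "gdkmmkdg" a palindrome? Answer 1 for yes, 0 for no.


Input: gdkmmkdg
Reversed: gdkmmkdg
  Compare pos 0 ('g') with pos 7 ('g'): match
  Compare pos 1 ('d') with pos 6 ('d'): match
  Compare pos 2 ('k') with pos 5 ('k'): match
  Compare pos 3 ('m') with pos 4 ('m'): match
Result: palindrome

1


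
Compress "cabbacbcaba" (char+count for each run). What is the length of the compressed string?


Input: cabbacbcaba
Runs:
  'c' x 1 => "c1"
  'a' x 1 => "a1"
  'b' x 2 => "b2"
  'a' x 1 => "a1"
  'c' x 1 => "c1"
  'b' x 1 => "b1"
  'c' x 1 => "c1"
  'a' x 1 => "a1"
  'b' x 1 => "b1"
  'a' x 1 => "a1"
Compressed: "c1a1b2a1c1b1c1a1b1a1"
Compressed length: 20

20


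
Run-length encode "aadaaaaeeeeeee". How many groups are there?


Input: aadaaaaeeeeeee
Scanning for consecutive runs:
  Group 1: 'a' x 2 (positions 0-1)
  Group 2: 'd' x 1 (positions 2-2)
  Group 3: 'a' x 4 (positions 3-6)
  Group 4: 'e' x 7 (positions 7-13)
Total groups: 4

4


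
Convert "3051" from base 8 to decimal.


Input: "3051" in base 8
Positional expansion:
  Digit '3' (value 3) x 8^3 = 1536
  Digit '0' (value 0) x 8^2 = 0
  Digit '5' (value 5) x 8^1 = 40
  Digit '1' (value 1) x 8^0 = 1
Sum = 1577

1577


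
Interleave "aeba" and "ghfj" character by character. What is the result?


Interleaving "aeba" and "ghfj":
  Position 0: 'a' from first, 'g' from second => "ag"
  Position 1: 'e' from first, 'h' from second => "eh"
  Position 2: 'b' from first, 'f' from second => "bf"
  Position 3: 'a' from first, 'j' from second => "aj"
Result: agehbfaj

agehbfaj


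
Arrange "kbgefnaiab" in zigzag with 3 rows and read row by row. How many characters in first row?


Zigzag "kbgefnaiab" into 3 rows:
Placing characters:
  'k' => row 0
  'b' => row 1
  'g' => row 2
  'e' => row 1
  'f' => row 0
  'n' => row 1
  'a' => row 2
  'i' => row 1
  'a' => row 0
  'b' => row 1
Rows:
  Row 0: "kfa"
  Row 1: "benib"
  Row 2: "ga"
First row length: 3

3


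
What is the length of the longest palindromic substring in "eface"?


Input: "eface"
Checking substrings for palindromes:
  No multi-char palindromic substrings found
Longest palindromic substring: "e" with length 1

1


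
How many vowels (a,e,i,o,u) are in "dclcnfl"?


Input: dclcnfl
Checking each character:
  'd' at position 0: consonant
  'c' at position 1: consonant
  'l' at position 2: consonant
  'c' at position 3: consonant
  'n' at position 4: consonant
  'f' at position 5: consonant
  'l' at position 6: consonant
Total vowels: 0

0


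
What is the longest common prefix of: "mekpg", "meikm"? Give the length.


Words: mekpg, meikm
  Position 0: all 'm' => match
  Position 1: all 'e' => match
  Position 2: ('k', 'i') => mismatch, stop
LCP = "me" (length 2)

2


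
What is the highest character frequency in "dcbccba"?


Input: dcbccba
Character counts:
  'a': 1
  'b': 2
  'c': 3
  'd': 1
Maximum frequency: 3

3


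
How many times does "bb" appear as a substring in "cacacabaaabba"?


Searching for "bb" in "cacacabaaabba"
Scanning each position:
  Position 0: "ca" => no
  Position 1: "ac" => no
  Position 2: "ca" => no
  Position 3: "ac" => no
  Position 4: "ca" => no
  Position 5: "ab" => no
  Position 6: "ba" => no
  Position 7: "aa" => no
  Position 8: "aa" => no
  Position 9: "ab" => no
  Position 10: "bb" => MATCH
  Position 11: "ba" => no
Total occurrences: 1

1


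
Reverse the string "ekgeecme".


Input: ekgeecme
Reading characters right to left:
  Position 7: 'e'
  Position 6: 'm'
  Position 5: 'c'
  Position 4: 'e'
  Position 3: 'e'
  Position 2: 'g'
  Position 1: 'k'
  Position 0: 'e'
Reversed: emceegke

emceegke


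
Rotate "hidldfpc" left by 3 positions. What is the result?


Input: "hidldfpc", rotate left by 3
First 3 characters: "hid"
Remaining characters: "ldfpc"
Concatenate remaining + first: "ldfpc" + "hid" = "ldfpchid"

ldfpchid


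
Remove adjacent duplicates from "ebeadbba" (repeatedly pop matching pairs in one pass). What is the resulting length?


Input: ebeadbba
Stack-based adjacent duplicate removal:
  Read 'e': push. Stack: e
  Read 'b': push. Stack: eb
  Read 'e': push. Stack: ebe
  Read 'a': push. Stack: ebea
  Read 'd': push. Stack: ebead
  Read 'b': push. Stack: ebeadb
  Read 'b': matches stack top 'b' => pop. Stack: ebead
  Read 'a': push. Stack: ebeada
Final stack: "ebeada" (length 6)

6


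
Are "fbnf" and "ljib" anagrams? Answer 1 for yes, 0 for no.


Strings: "fbnf", "ljib"
Sorted first:  bffn
Sorted second: bijl
Differ at position 1: 'f' vs 'i' => not anagrams

0


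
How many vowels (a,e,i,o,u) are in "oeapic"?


Input: oeapic
Checking each character:
  'o' at position 0: vowel (running total: 1)
  'e' at position 1: vowel (running total: 2)
  'a' at position 2: vowel (running total: 3)
  'p' at position 3: consonant
  'i' at position 4: vowel (running total: 4)
  'c' at position 5: consonant
Total vowels: 4

4


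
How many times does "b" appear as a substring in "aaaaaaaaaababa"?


Searching for "b" in "aaaaaaaaaababa"
Scanning each position:
  Position 0: "a" => no
  Position 1: "a" => no
  Position 2: "a" => no
  Position 3: "a" => no
  Position 4: "a" => no
  Position 5: "a" => no
  Position 6: "a" => no
  Position 7: "a" => no
  Position 8: "a" => no
  Position 9: "a" => no
  Position 10: "b" => MATCH
  Position 11: "a" => no
  Position 12: "b" => MATCH
  Position 13: "a" => no
Total occurrences: 2

2


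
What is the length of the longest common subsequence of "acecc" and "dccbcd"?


LCS of "acecc" and "dccbcd"
DP table:
           d    c    c    b    c    d
      0    0    0    0    0    0    0
  a   0    0    0    0    0    0    0
  c   0    0    1    1    1    1    1
  e   0    0    1    1    1    1    1
  c   0    0    1    2    2    2    2
  c   0    0    1    2    2    3    3
LCS length = dp[5][6] = 3

3


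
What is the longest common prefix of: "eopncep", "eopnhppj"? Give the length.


Words: eopncep, eopnhppj
  Position 0: all 'e' => match
  Position 1: all 'o' => match
  Position 2: all 'p' => match
  Position 3: all 'n' => match
  Position 4: ('c', 'h') => mismatch, stop
LCP = "eopn" (length 4)

4


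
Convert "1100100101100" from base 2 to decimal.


Input: "1100100101100" in base 2
Positional expansion:
  Digit '1' (value 1) x 2^12 = 4096
  Digit '1' (value 1) x 2^11 = 2048
  Digit '0' (value 0) x 2^10 = 0
  Digit '0' (value 0) x 2^9 = 0
  Digit '1' (value 1) x 2^8 = 256
  Digit '0' (value 0) x 2^7 = 0
  Digit '0' (value 0) x 2^6 = 0
  Digit '1' (value 1) x 2^5 = 32
  Digit '0' (value 0) x 2^4 = 0
  Digit '1' (value 1) x 2^3 = 8
  Digit '1' (value 1) x 2^2 = 4
  Digit '0' (value 0) x 2^1 = 0
  Digit '0' (value 0) x 2^0 = 0
Sum = 6444

6444


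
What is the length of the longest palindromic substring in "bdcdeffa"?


Input: "bdcdeffa"
Checking substrings for palindromes:
  [1:4] "dcd" (len 3) => palindrome
  [5:7] "ff" (len 2) => palindrome
Longest palindromic substring: "dcd" with length 3

3


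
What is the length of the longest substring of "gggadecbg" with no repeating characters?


Input: "gggadecbg"
Sliding window (track last position of each char):
  Position 0 ('g'): window [0,0] length 1 -- new best
  Position 1 ('g'): repeat (last at 0), move window start to 1
  Position 1 ('g'): window [1,1] length 1
  Position 2 ('g'): repeat (last at 1), move window start to 2
  Position 2 ('g'): window [2,2] length 1
  Position 3 ('a'): window [2,3] length 2 -- new best
  Position 4 ('d'): window [2,4] length 3 -- new best
  Position 5 ('e'): window [2,5] length 4 -- new best
  Position 6 ('c'): window [2,6] length 5 -- new best
  Position 7 ('b'): window [2,7] length 6 -- new best
  Position 8 ('g'): repeat (last at 2), move window start to 3
  Position 8 ('g'): window [3,8] length 6
Longest substring with no repeats: "gadecb" with length 6

6


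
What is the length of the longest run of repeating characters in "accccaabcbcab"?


Input: "accccaabcbcab"
Scanning for longest run:
  Position 1 ('c'): new char, reset run to 1
  Position 2 ('c'): continues run of 'c', length=2
  Position 3 ('c'): continues run of 'c', length=3
  Position 4 ('c'): continues run of 'c', length=4
  Position 5 ('a'): new char, reset run to 1
  Position 6 ('a'): continues run of 'a', length=2
  Position 7 ('b'): new char, reset run to 1
  Position 8 ('c'): new char, reset run to 1
  Position 9 ('b'): new char, reset run to 1
  Position 10 ('c'): new char, reset run to 1
  Position 11 ('a'): new char, reset run to 1
  Position 12 ('b'): new char, reset run to 1
Longest run: 'c' with length 4

4


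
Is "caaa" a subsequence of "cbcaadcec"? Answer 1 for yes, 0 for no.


Check if "caaa" is a subsequence of "cbcaadcec"
Greedy scan:
  Position 0 ('c'): matches sub[0] = 'c'
  Position 1 ('b'): no match needed
  Position 2 ('c'): no match needed
  Position 3 ('a'): matches sub[1] = 'a'
  Position 4 ('a'): matches sub[2] = 'a'
  Position 5 ('d'): no match needed
  Position 6 ('c'): no match needed
  Position 7 ('e'): no match needed
  Position 8 ('c'): no match needed
Only matched 3/4 characters => not a subsequence

0


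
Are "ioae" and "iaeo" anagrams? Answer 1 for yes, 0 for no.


Strings: "ioae", "iaeo"
Sorted first:  aeio
Sorted second: aeio
Sorted forms match => anagrams

1


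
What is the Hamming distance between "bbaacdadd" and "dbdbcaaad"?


Comparing "bbaacdadd" and "dbdbcaaad" position by position:
  Position 0: 'b' vs 'd' => differ
  Position 1: 'b' vs 'b' => same
  Position 2: 'a' vs 'd' => differ
  Position 3: 'a' vs 'b' => differ
  Position 4: 'c' vs 'c' => same
  Position 5: 'd' vs 'a' => differ
  Position 6: 'a' vs 'a' => same
  Position 7: 'd' vs 'a' => differ
  Position 8: 'd' vs 'd' => same
Total differences (Hamming distance): 5

5


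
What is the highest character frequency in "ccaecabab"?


Input: ccaecabab
Character counts:
  'a': 3
  'b': 2
  'c': 3
  'e': 1
Maximum frequency: 3

3


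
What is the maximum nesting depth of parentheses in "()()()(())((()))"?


Input: "()()()(())((()))"
Tracking depth:
  Position 0 '(': depth becomes 1
  Position 1 ')': depth becomes 0
  Position 2 '(': depth becomes 1
  Position 3 ')': depth becomes 0
  Position 4 '(': depth becomes 1
  Position 5 ')': depth becomes 0
  Position 6 '(': depth becomes 1
  Position 7 '(': depth becomes 2
  Position 8 ')': depth becomes 1
  Position 9 ')': depth becomes 0
  Position 10 '(': depth becomes 1
  Position 11 '(': depth becomes 2
  Position 12 '(': depth becomes 3
  Position 13 ')': depth becomes 2
  Position 14 ')': depth becomes 1
  Position 15 ')': depth becomes 0
Maximum depth reached: 3

3


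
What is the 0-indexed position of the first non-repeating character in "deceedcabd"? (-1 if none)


Input: deceedcabd
Character frequencies:
  'a': 1
  'b': 1
  'c': 2
  'd': 3
  'e': 3
Scanning left to right for freq == 1:
  Position 0 ('d'): freq=3, skip
  Position 1 ('e'): freq=3, skip
  Position 2 ('c'): freq=2, skip
  Position 3 ('e'): freq=3, skip
  Position 4 ('e'): freq=3, skip
  Position 5 ('d'): freq=3, skip
  Position 6 ('c'): freq=2, skip
  Position 7 ('a'): unique! => answer = 7

7


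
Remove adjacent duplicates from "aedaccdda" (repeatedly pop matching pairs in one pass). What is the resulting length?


Input: aedaccdda
Stack-based adjacent duplicate removal:
  Read 'a': push. Stack: a
  Read 'e': push. Stack: ae
  Read 'd': push. Stack: aed
  Read 'a': push. Stack: aeda
  Read 'c': push. Stack: aedac
  Read 'c': matches stack top 'c' => pop. Stack: aeda
  Read 'd': push. Stack: aedad
  Read 'd': matches stack top 'd' => pop. Stack: aeda
  Read 'a': matches stack top 'a' => pop. Stack: aed
Final stack: "aed" (length 3)

3


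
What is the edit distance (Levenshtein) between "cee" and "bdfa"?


Computing edit distance: "cee" -> "bdfa"
DP table:
           b    d    f    a
      0    1    2    3    4
  c   1    1    2    3    4
  e   2    2    2    3    4
  e   3    3    3    3    4
Edit distance = dp[3][4] = 4

4


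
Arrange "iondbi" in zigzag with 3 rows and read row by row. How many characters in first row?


Zigzag "iondbi" into 3 rows:
Placing characters:
  'i' => row 0
  'o' => row 1
  'n' => row 2
  'd' => row 1
  'b' => row 0
  'i' => row 1
Rows:
  Row 0: "ib"
  Row 1: "odi"
  Row 2: "n"
First row length: 2

2


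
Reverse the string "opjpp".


Input: opjpp
Reading characters right to left:
  Position 4: 'p'
  Position 3: 'p'
  Position 2: 'j'
  Position 1: 'p'
  Position 0: 'o'
Reversed: ppjpo

ppjpo


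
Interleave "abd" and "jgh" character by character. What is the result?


Interleaving "abd" and "jgh":
  Position 0: 'a' from first, 'j' from second => "aj"
  Position 1: 'b' from first, 'g' from second => "bg"
  Position 2: 'd' from first, 'h' from second => "dh"
Result: ajbgdh

ajbgdh


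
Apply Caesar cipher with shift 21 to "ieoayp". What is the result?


Caesar cipher: shift "ieoayp" by 21
  'i' (pos 8) + 21 = pos 3 = 'd'
  'e' (pos 4) + 21 = pos 25 = 'z'
  'o' (pos 14) + 21 = pos 9 = 'j'
  'a' (pos 0) + 21 = pos 21 = 'v'
  'y' (pos 24) + 21 = pos 19 = 't'
  'p' (pos 15) + 21 = pos 10 = 'k'
Result: dzjvtk

dzjvtk


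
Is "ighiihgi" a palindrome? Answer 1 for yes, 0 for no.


Input: ighiihgi
Reversed: ighiihgi
  Compare pos 0 ('i') with pos 7 ('i'): match
  Compare pos 1 ('g') with pos 6 ('g'): match
  Compare pos 2 ('h') with pos 5 ('h'): match
  Compare pos 3 ('i') with pos 4 ('i'): match
Result: palindrome

1


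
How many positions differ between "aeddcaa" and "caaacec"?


Comparing "aeddcaa" and "caaacec" position by position:
  Position 0: 'a' vs 'c' => DIFFER
  Position 1: 'e' vs 'a' => DIFFER
  Position 2: 'd' vs 'a' => DIFFER
  Position 3: 'd' vs 'a' => DIFFER
  Position 4: 'c' vs 'c' => same
  Position 5: 'a' vs 'e' => DIFFER
  Position 6: 'a' vs 'c' => DIFFER
Positions that differ: 6

6


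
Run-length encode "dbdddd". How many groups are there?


Input: dbdddd
Scanning for consecutive runs:
  Group 1: 'd' x 1 (positions 0-0)
  Group 2: 'b' x 1 (positions 1-1)
  Group 3: 'd' x 4 (positions 2-5)
Total groups: 3

3


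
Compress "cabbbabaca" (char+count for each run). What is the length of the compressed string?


Input: cabbbabaca
Runs:
  'c' x 1 => "c1"
  'a' x 1 => "a1"
  'b' x 3 => "b3"
  'a' x 1 => "a1"
  'b' x 1 => "b1"
  'a' x 1 => "a1"
  'c' x 1 => "c1"
  'a' x 1 => "a1"
Compressed: "c1a1b3a1b1a1c1a1"
Compressed length: 16

16


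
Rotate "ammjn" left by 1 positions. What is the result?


Input: "ammjn", rotate left by 1
First 1 characters: "a"
Remaining characters: "mmjn"
Concatenate remaining + first: "mmjn" + "a" = "mmjna"

mmjna


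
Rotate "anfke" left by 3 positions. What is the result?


Input: "anfke", rotate left by 3
First 3 characters: "anf"
Remaining characters: "ke"
Concatenate remaining + first: "ke" + "anf" = "keanf"

keanf


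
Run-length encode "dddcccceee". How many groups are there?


Input: dddcccceee
Scanning for consecutive runs:
  Group 1: 'd' x 3 (positions 0-2)
  Group 2: 'c' x 4 (positions 3-6)
  Group 3: 'e' x 3 (positions 7-9)
Total groups: 3

3


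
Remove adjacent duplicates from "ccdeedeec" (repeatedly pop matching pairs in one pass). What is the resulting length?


Input: ccdeedeec
Stack-based adjacent duplicate removal:
  Read 'c': push. Stack: c
  Read 'c': matches stack top 'c' => pop. Stack: (empty)
  Read 'd': push. Stack: d
  Read 'e': push. Stack: de
  Read 'e': matches stack top 'e' => pop. Stack: d
  Read 'd': matches stack top 'd' => pop. Stack: (empty)
  Read 'e': push. Stack: e
  Read 'e': matches stack top 'e' => pop. Stack: (empty)
  Read 'c': push. Stack: c
Final stack: "c" (length 1)

1


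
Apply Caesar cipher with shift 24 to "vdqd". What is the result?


Caesar cipher: shift "vdqd" by 24
  'v' (pos 21) + 24 = pos 19 = 't'
  'd' (pos 3) + 24 = pos 1 = 'b'
  'q' (pos 16) + 24 = pos 14 = 'o'
  'd' (pos 3) + 24 = pos 1 = 'b'
Result: tbob

tbob


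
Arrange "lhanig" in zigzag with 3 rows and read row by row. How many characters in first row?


Zigzag "lhanig" into 3 rows:
Placing characters:
  'l' => row 0
  'h' => row 1
  'a' => row 2
  'n' => row 1
  'i' => row 0
  'g' => row 1
Rows:
  Row 0: "li"
  Row 1: "hng"
  Row 2: "a"
First row length: 2

2


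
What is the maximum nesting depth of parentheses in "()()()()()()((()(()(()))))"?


Input: "()()()()()()((()(()(()))))"
Tracking depth:
  Position 0 '(': depth becomes 1
  Position 1 ')': depth becomes 0
  Position 2 '(': depth becomes 1
  Position 3 ')': depth becomes 0
  Position 4 '(': depth becomes 1
  Position 5 ')': depth becomes 0
  Position 6 '(': depth becomes 1
  Position 7 ')': depth becomes 0
  Position 8 '(': depth becomes 1
  Position 9 ')': depth becomes 0
  Position 10 '(': depth becomes 1
  Position 11 ')': depth becomes 0
  Position 12 '(': depth becomes 1
  Position 13 '(': depth becomes 2
  Position 14 '(': depth becomes 3
  Position 15 ')': depth becomes 2
  Position 16 '(': depth becomes 3
  Position 17 '(': depth becomes 4
  Position 18 ')': depth becomes 3
  Position 19 '(': depth becomes 4
  Position 20 '(': depth becomes 5
  Position 21 ')': depth becomes 4
  Position 22 ')': depth becomes 3
  Position 23 ')': depth becomes 2
  Position 24 ')': depth becomes 1
  Position 25 ')': depth becomes 0
Maximum depth reached: 5

5


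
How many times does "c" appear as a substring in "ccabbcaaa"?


Searching for "c" in "ccabbcaaa"
Scanning each position:
  Position 0: "c" => MATCH
  Position 1: "c" => MATCH
  Position 2: "a" => no
  Position 3: "b" => no
  Position 4: "b" => no
  Position 5: "c" => MATCH
  Position 6: "a" => no
  Position 7: "a" => no
  Position 8: "a" => no
Total occurrences: 3

3


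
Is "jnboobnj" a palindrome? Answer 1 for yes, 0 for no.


Input: jnboobnj
Reversed: jnboobnj
  Compare pos 0 ('j') with pos 7 ('j'): match
  Compare pos 1 ('n') with pos 6 ('n'): match
  Compare pos 2 ('b') with pos 5 ('b'): match
  Compare pos 3 ('o') with pos 4 ('o'): match
Result: palindrome

1


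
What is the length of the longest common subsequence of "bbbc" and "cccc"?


LCS of "bbbc" and "cccc"
DP table:
           c    c    c    c
      0    0    0    0    0
  b   0    0    0    0    0
  b   0    0    0    0    0
  b   0    0    0    0    0
  c   0    1    1    1    1
LCS length = dp[4][4] = 1

1


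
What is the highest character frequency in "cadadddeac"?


Input: cadadddeac
Character counts:
  'a': 3
  'c': 2
  'd': 4
  'e': 1
Maximum frequency: 4

4


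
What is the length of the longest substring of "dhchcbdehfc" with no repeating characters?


Input: "dhchcbdehfc"
Sliding window (track last position of each char):
  Position 0 ('d'): window [0,0] length 1 -- new best
  Position 1 ('h'): window [0,1] length 2 -- new best
  Position 2 ('c'): window [0,2] length 3 -- new best
  Position 3 ('h'): repeat (last at 1), move window start to 2
  Position 3 ('h'): window [2,3] length 2
  Position 4 ('c'): repeat (last at 2), move window start to 3
  Position 4 ('c'): window [3,4] length 2
  Position 5 ('b'): window [3,5] length 3
  Position 6 ('d'): window [3,6] length 4 -- new best
  Position 7 ('e'): window [3,7] length 5 -- new best
  Position 8 ('h'): repeat (last at 3), move window start to 4
  Position 8 ('h'): window [4,8] length 5
  Position 9 ('f'): window [4,9] length 6 -- new best
  Position 10 ('c'): repeat (last at 4), move window start to 5
  Position 10 ('c'): window [5,10] length 6
Longest substring with no repeats: "cbdehf" with length 6

6


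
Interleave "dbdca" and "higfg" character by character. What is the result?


Interleaving "dbdca" and "higfg":
  Position 0: 'd' from first, 'h' from second => "dh"
  Position 1: 'b' from first, 'i' from second => "bi"
  Position 2: 'd' from first, 'g' from second => "dg"
  Position 3: 'c' from first, 'f' from second => "cf"
  Position 4: 'a' from first, 'g' from second => "ag"
Result: dhbidgcfag

dhbidgcfag


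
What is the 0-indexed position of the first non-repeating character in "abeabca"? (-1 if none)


Input: abeabca
Character frequencies:
  'a': 3
  'b': 2
  'c': 1
  'e': 1
Scanning left to right for freq == 1:
  Position 0 ('a'): freq=3, skip
  Position 1 ('b'): freq=2, skip
  Position 2 ('e'): unique! => answer = 2

2


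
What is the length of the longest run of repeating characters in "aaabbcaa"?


Input: "aaabbcaa"
Scanning for longest run:
  Position 1 ('a'): continues run of 'a', length=2
  Position 2 ('a'): continues run of 'a', length=3
  Position 3 ('b'): new char, reset run to 1
  Position 4 ('b'): continues run of 'b', length=2
  Position 5 ('c'): new char, reset run to 1
  Position 6 ('a'): new char, reset run to 1
  Position 7 ('a'): continues run of 'a', length=2
Longest run: 'a' with length 3

3


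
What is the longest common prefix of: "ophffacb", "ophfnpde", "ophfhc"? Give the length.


Words: ophffacb, ophfnpde, ophfhc
  Position 0: all 'o' => match
  Position 1: all 'p' => match
  Position 2: all 'h' => match
  Position 3: all 'f' => match
  Position 4: ('f', 'n', 'h') => mismatch, stop
LCP = "ophf" (length 4)

4


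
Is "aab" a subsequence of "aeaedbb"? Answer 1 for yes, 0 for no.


Check if "aab" is a subsequence of "aeaedbb"
Greedy scan:
  Position 0 ('a'): matches sub[0] = 'a'
  Position 1 ('e'): no match needed
  Position 2 ('a'): matches sub[1] = 'a'
  Position 3 ('e'): no match needed
  Position 4 ('d'): no match needed
  Position 5 ('b'): matches sub[2] = 'b'
  Position 6 ('b'): no match needed
All 3 characters matched => is a subsequence

1


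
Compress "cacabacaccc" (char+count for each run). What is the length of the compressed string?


Input: cacabacaccc
Runs:
  'c' x 1 => "c1"
  'a' x 1 => "a1"
  'c' x 1 => "c1"
  'a' x 1 => "a1"
  'b' x 1 => "b1"
  'a' x 1 => "a1"
  'c' x 1 => "c1"
  'a' x 1 => "a1"
  'c' x 3 => "c3"
Compressed: "c1a1c1a1b1a1c1a1c3"
Compressed length: 18

18


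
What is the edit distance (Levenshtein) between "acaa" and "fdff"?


Computing edit distance: "acaa" -> "fdff"
DP table:
           f    d    f    f
      0    1    2    3    4
  a   1    1    2    3    4
  c   2    2    2    3    4
  a   3    3    3    3    4
  a   4    4    4    4    4
Edit distance = dp[4][4] = 4

4


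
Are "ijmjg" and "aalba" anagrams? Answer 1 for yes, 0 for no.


Strings: "ijmjg", "aalba"
Sorted first:  gijjm
Sorted second: aaabl
Differ at position 0: 'g' vs 'a' => not anagrams

0


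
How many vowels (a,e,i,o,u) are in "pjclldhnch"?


Input: pjclldhnch
Checking each character:
  'p' at position 0: consonant
  'j' at position 1: consonant
  'c' at position 2: consonant
  'l' at position 3: consonant
  'l' at position 4: consonant
  'd' at position 5: consonant
  'h' at position 6: consonant
  'n' at position 7: consonant
  'c' at position 8: consonant
  'h' at position 9: consonant
Total vowels: 0

0


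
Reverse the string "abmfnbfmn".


Input: abmfnbfmn
Reading characters right to left:
  Position 8: 'n'
  Position 7: 'm'
  Position 6: 'f'
  Position 5: 'b'
  Position 4: 'n'
  Position 3: 'f'
  Position 2: 'm'
  Position 1: 'b'
  Position 0: 'a'
Reversed: nmfbnfmba

nmfbnfmba


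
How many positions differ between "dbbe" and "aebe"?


Comparing "dbbe" and "aebe" position by position:
  Position 0: 'd' vs 'a' => DIFFER
  Position 1: 'b' vs 'e' => DIFFER
  Position 2: 'b' vs 'b' => same
  Position 3: 'e' vs 'e' => same
Positions that differ: 2

2


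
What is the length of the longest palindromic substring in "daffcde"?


Input: "daffcde"
Checking substrings for palindromes:
  [2:4] "ff" (len 2) => palindrome
Longest palindromic substring: "ff" with length 2

2


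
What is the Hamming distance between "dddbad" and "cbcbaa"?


Comparing "dddbad" and "cbcbaa" position by position:
  Position 0: 'd' vs 'c' => differ
  Position 1: 'd' vs 'b' => differ
  Position 2: 'd' vs 'c' => differ
  Position 3: 'b' vs 'b' => same
  Position 4: 'a' vs 'a' => same
  Position 5: 'd' vs 'a' => differ
Total differences (Hamming distance): 4

4


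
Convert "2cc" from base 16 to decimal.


Input: "2cc" in base 16
Positional expansion:
  Digit '2' (value 2) x 16^2 = 512
  Digit 'c' (value 12) x 16^1 = 192
  Digit 'c' (value 12) x 16^0 = 12
Sum = 716

716


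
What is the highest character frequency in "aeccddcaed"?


Input: aeccddcaed
Character counts:
  'a': 2
  'c': 3
  'd': 3
  'e': 2
Maximum frequency: 3

3


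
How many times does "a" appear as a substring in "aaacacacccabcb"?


Searching for "a" in "aaacacacccabcb"
Scanning each position:
  Position 0: "a" => MATCH
  Position 1: "a" => MATCH
  Position 2: "a" => MATCH
  Position 3: "c" => no
  Position 4: "a" => MATCH
  Position 5: "c" => no
  Position 6: "a" => MATCH
  Position 7: "c" => no
  Position 8: "c" => no
  Position 9: "c" => no
  Position 10: "a" => MATCH
  Position 11: "b" => no
  Position 12: "c" => no
  Position 13: "b" => no
Total occurrences: 6

6


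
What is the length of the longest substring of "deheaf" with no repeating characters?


Input: "deheaf"
Sliding window (track last position of each char):
  Position 0 ('d'): window [0,0] length 1 -- new best
  Position 1 ('e'): window [0,1] length 2 -- new best
  Position 2 ('h'): window [0,2] length 3 -- new best
  Position 3 ('e'): repeat (last at 1), move window start to 2
  Position 3 ('e'): window [2,3] length 2
  Position 4 ('a'): window [2,4] length 3
  Position 5 ('f'): window [2,5] length 4 -- new best
Longest substring with no repeats: "heaf" with length 4

4


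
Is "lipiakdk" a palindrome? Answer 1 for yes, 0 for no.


Input: lipiakdk
Reversed: kdkaipil
  Compare pos 0 ('l') with pos 7 ('k'): MISMATCH
  Compare pos 1 ('i') with pos 6 ('d'): MISMATCH
  Compare pos 2 ('p') with pos 5 ('k'): MISMATCH
  Compare pos 3 ('i') with pos 4 ('a'): MISMATCH
Result: not a palindrome

0


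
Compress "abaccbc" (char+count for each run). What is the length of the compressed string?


Input: abaccbc
Runs:
  'a' x 1 => "a1"
  'b' x 1 => "b1"
  'a' x 1 => "a1"
  'c' x 2 => "c2"
  'b' x 1 => "b1"
  'c' x 1 => "c1"
Compressed: "a1b1a1c2b1c1"
Compressed length: 12

12


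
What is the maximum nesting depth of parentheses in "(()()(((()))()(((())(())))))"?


Input: "(()()(((()))()(((())(())))))"
Tracking depth:
  Position 0 '(': depth becomes 1
  Position 1 '(': depth becomes 2
  Position 2 ')': depth becomes 1
  Position 3 '(': depth becomes 2
  Position 4 ')': depth becomes 1
  Position 5 '(': depth becomes 2
  Position 6 '(': depth becomes 3
  Position 7 '(': depth becomes 4
  Position 8 '(': depth becomes 5
  Position 9 ')': depth becomes 4
  Position 10 ')': depth becomes 3
  Position 11 ')': depth becomes 2
  Position 12 '(': depth becomes 3
  Position 13 ')': depth becomes 2
  Position 14 '(': depth becomes 3
  Position 15 '(': depth becomes 4
  Position 16 '(': depth becomes 5
  Position 17 '(': depth becomes 6
  Position 18 ')': depth becomes 5
  Position 19 ')': depth becomes 4
  Position 20 '(': depth becomes 5
  Position 21 '(': depth becomes 6
  Position 22 ')': depth becomes 5
  Position 23 ')': depth becomes 4
  Position 24 ')': depth becomes 3
  Position 25 ')': depth becomes 2
  Position 26 ')': depth becomes 1
  Position 27 ')': depth becomes 0
Maximum depth reached: 6

6
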